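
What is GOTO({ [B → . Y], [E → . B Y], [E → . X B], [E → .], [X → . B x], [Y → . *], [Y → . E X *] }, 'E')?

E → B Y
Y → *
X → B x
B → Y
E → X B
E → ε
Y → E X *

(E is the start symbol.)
{ [B → . Y], [E → . B Y], [E → . X B], [E → .], [X → . B x], [Y → . *], [Y → . E X *], [Y → E . X *] }

GOTO(I, 'E') = CLOSURE({ [A → αX.β] : [A → α.Xβ] ∈ I, X = 'E' })

Items with dot before 'E', with the dot advanced:
  [Y → . E X *] → [Y → E . X *]
Closure of the advanced items:
  [Y → E . X *] has the dot before X: add [X → . B x]
  [X → . B x] has the dot before B: add [B → . Y]
  [B → . Y] has the dot before Y: add [Y → . *], [Y → . E X *]
  [Y → . E X *] has the dot before E: add [E → . B Y], [E → . X B], [E → .]

GOTO = { [B → . Y], [E → . B Y], [E → . X B], [E → .], [X → . B x], [Y → . *], [Y → . E X *], [Y → E . X *] }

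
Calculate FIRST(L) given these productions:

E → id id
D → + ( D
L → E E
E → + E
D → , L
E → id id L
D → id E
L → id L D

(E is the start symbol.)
To compute FIRST(L), examine every production with L on the left-hand side, reading each right-hand side left to right until a non-nullable symbol is reached.

FIRST sets of the other non-terminals involved (by the same procedure, iterated to a fixed point):
  FIRST(E) = { '+', 'id' }

From L → E E:
  - E is a non-terminal: add FIRST(E) \ {ε} = { '+', 'id' }
    E is not nullable, so stop
From L → id L D:
  - id is a terminal: add 'id' and stop

Collecting: FIRST(L) = { '+', 'id' }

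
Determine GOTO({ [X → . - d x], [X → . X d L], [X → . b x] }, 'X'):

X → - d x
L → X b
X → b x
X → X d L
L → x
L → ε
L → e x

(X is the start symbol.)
{ [X → X . d L] }

GOTO(I, 'X') = CLOSURE({ [A → αX.β] : [A → α.Xβ] ∈ I, X = 'X' })

Items with dot before 'X', with the dot advanced:
  [X → . X d L] → [X → X . d L]
Closure adds nothing (no advanced item has the dot before a non-terminal).

GOTO = { [X → X . d L] }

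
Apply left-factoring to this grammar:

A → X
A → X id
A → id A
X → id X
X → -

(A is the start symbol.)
A → X A'
A' → ε
A' → id
A → id A
X → id X
X → -

Left-factoring transforms A → αβ₁ | αβ₂ into A → αA' and A' → β₁ | β₂
(α is the longest common prefix among the alternatives). Repeat until
no nonterminal has two alternatives with a common prefix.

Round 1: A has alternatives sharing prefix 'X'. Introduce A': A → X A'
  Add: A' → ε
  Add: A' → id

No remaining common prefixes — done.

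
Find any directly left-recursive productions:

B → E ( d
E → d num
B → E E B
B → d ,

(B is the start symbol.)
B → E ( d: starts with E
E → d num: starts with d
B → E E B: starts with E
B → d ,: starts with d

No direct left recursion found.

Answer: No direct left recursion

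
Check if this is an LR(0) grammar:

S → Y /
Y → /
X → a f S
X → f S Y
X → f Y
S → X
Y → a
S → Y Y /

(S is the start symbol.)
No. Shift-reduce conflict between [Y → a .] and [X → a . f S]

Augment with S' → S and build the canonical LR(0) collection (I0 = CLOSURE({[S' → . S]}), then GOTO on every symbol after a dot until no new states appear). It has 16 states:
  I0: { [S → . X], [S → . Y /], [S → . Y Y /], [S' → . S], [X → . a f S], [X → . f S Y], [X → . f Y], [Y → . /], [Y → . a] }  — shift
  I1: { [Y → / .] }  — reduce
  I2: { [S' → S .] }  — accept
  I3: { [S → X .] }  — reduce
  I4: { [S → Y . /], [S → Y . Y /], [Y → . /], [Y → . a] }  — shift
  I5: { [X → a . f S], [Y → a .] }  — shift, reduce
  I6: { [S → . X], [S → . Y /], [S → . Y Y /], [X → . a f S], [X → . f S Y], [X → . f Y], [X → f . S Y], [X → f . Y], [Y → . /], [Y → . a] }  — shift
  I7: { [X → f S . Y], [Y → . /], [Y → . a] }  — shift
  I8: { [S → Y . /], [S → Y . Y /], [X → f Y .], [Y → . /], [Y → . a] }  — shift, reduce
  I9: { [S → Y / .], [Y → / .] }  — 2 reduces
  I10: { [S → Y Y . /] }  — shift
  I11: { [Y → a .] }  — reduce
  I12: { [S → Y Y / .] }  — reduce
  I13: { [X → f S Y .] }  — reduce
  I14: { [S → . X], [S → . Y /], [S → . Y Y /], [X → . a f S], [X → . f S Y], [X → . f Y], [X → a f . S], [Y → . /], [Y → . a] }  — shift
  I15: { [X → a f S .] }  — reduce

Conflict in state I5:
  Shift-reduce conflict between [Y → a .] and [X → a . f S]
So the grammar is NOT LR(0).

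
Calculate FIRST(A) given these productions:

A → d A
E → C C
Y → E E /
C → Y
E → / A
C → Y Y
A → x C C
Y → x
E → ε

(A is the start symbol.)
{ 'd', 'x' }

To compute FIRST(A), examine every production with A on the left-hand side, reading each right-hand side left to right until a non-nullable symbol is reached.

From A → d A:
  - d is a terminal: add 'd' and stop
From A → x C C:
  - x is a terminal: add 'x' and stop

Collecting: FIRST(A) = { 'd', 'x' }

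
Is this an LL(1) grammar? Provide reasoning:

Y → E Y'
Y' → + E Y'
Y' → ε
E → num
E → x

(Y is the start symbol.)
A grammar is LL(1) if for each non-terminal N with multiple productions, the predict sets of those productions are pairwise disjoint, where PREDICT(N → α) = (FIRST(α) \ {ε}) ∪ (FOLLOW(N) if α ⇒* ε).

Relevant sets:
  FOLLOW(Y') = { $ }

For Y':
  PREDICT(Y' → '+' E Y') = { '+' }
  PREDICT(Y' → ε) = { $ }
For E:
  PREDICT(E → num) = { 'num' }
  PREDICT(E → x) = { 'x' }
Y has a single production, so nothing to check there.

All predict sets are disjoint. The grammar IS LL(1).

Answer: Yes, the grammar is LL(1).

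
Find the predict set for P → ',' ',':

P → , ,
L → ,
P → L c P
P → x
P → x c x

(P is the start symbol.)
{ ',' }

PREDICT(P → ',' ',') = (FIRST(RHS) \ {ε}) ∪ (FOLLOW(P) if ε ∈ FIRST(RHS), i.e. RHS ⇒* ε)
FIRST(',' ',') = { ',' }
ε ∉ FIRST(',' ','), so FOLLOW(P) is not added.
PREDICT(P → ',' ',') = { ',' }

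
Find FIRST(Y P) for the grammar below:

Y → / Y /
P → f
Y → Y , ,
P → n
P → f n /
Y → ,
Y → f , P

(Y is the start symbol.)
{ ',', '/', 'f' }

FIRST sets of the non-terminals involved (from the grammar, by fixed-point iteration):
  FIRST(Y) = { ',', '/', 'f' }

To compute FIRST(Y P), process the symbols left to right:
Symbol Y is a non-terminal. Add FIRST(Y) \ {ε} = { ',', '/', 'f' }
Y is not nullable (ε ∉ FIRST(Y)), so stop here.
FIRST(Y P) = { ',', '/', 'f' }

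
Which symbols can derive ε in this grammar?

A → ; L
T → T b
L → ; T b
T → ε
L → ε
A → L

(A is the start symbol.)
ε-productions: T → ε, L → ε
So T, L are immediately nullable.
A → L: every symbol on the right is nullable, so A is nullable too.
Every non-terminal is now nullable.
Nullable = { 'A', 'L', 'T' }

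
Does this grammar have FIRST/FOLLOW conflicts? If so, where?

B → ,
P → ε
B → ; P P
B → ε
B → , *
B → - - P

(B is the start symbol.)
Nullable non-terminals: B, P.

B: nullable alternative(s) B → ε; FOLLOW(B) = { $ }
  B → ,: FIRST \ {ε} = { ',' } — disjoint from FOLLOW(B)
  B → ; P P: FIRST \ {ε} = { ';' } — disjoint from FOLLOW(B)
  B → ε: FIRST \ {ε} = { } — this is the only nullable alternative, skip
  B → , *: FIRST \ {ε} = { ',' } — disjoint from FOLLOW(B)
  B → - - P: FIRST \ {ε} = { '-' } — disjoint from FOLLOW(B)
P has a nullable alternative but only one production, so nothing to check.

No FIRST/FOLLOW conflicts found.

Answer: No FIRST/FOLLOW conflicts.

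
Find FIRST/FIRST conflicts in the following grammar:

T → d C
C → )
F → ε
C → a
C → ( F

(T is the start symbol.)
Productions for C:
  C → ): FIRST = { ')' }
  C → a: FIRST = { 'a' }
  C → ( F: FIRST = { '(' }
T, F have only one production, so no FIRST/FIRST conflict is possible there.

All alternatives of each non-terminal have pairwise disjoint FIRST sets.

Answer: No FIRST/FIRST conflicts.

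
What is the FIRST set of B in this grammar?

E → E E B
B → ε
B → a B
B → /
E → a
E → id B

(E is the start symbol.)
From B → ε:
  - ε-production, so ε ∈ FIRST(B)
From B → a B:
  - a is a terminal: add 'a' and stop
From B → /:
  - '/' is a terminal: add '/' and stop

Collecting: FIRST(B) = { '/', 'a', ε }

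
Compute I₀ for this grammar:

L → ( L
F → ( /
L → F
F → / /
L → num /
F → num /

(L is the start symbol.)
First, augment the grammar with L' → L
I₀ = CLOSURE({ [L' → . L] }):
  [L' → . L] has the dot before L: add [L → . ( L], [L → . F], [L → . num /]
  [L → . F] has the dot before F: add [F → . ( /], [F → . / /], [F → . num /]
No further items can be added.

I₀ = { [F → . ( /], [F → . / /], [F → . num /], [L → . ( L], [L → . F], [L → . num /], [L' → . L] }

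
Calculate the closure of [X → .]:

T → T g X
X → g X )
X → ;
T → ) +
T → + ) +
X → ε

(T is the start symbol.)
{ [X → .] }

Start with: [X → .]
The dot is at the end, so nothing is added.

CLOSURE = { [X → .] }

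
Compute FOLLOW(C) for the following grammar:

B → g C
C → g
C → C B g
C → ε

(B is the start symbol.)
To compute FOLLOW(C), find every occurrence of C on a right-hand side N → α C β: add FIRST(β) \ {ε}, and if β is empty or nullable also add FOLLOW(N). Iterate to a fixed point.

In B → g C: C is at the end, add FOLLOW(B)
In C → C B g: C is followed by B g, add FIRST(B g) \ {ε} = { 'g' }

The FOLLOW sets referred to above (computed the same way, to a fixed point):
  FOLLOW(B) = { $, 'g' }

Taking the union: FOLLOW(C) = { $, 'g' }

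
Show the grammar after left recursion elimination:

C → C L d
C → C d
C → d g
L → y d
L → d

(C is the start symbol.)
C is directly left-recursive. The standard transformation for
  A → A α₁ | ... | A α_m | β₁ | ... | β_n
is
  A  → β₁ A' | ... | β_n A'
  A' → α₁ A' | ... | α_m A' | ε

C → d g becomes C → d g C'
C → C L d becomes C' → L d C'
C → C d becomes C' → d C'
Add C' → ε

Productions for other non-terminals are unchanged:
  L → y d
  L → d

Resulting grammar:
C → d g C'
C' → L d C'
C' → d C'
C' → ε
L → y d
L → d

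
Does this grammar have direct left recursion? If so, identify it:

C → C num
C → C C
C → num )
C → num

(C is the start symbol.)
Yes, C is left-recursive

C → C num: LEFT RECURSIVE (starts with C)
C → C C: LEFT RECURSIVE (starts with C)
C → num ): starts with num
C → num: starts with num

The grammar has direct left recursion on: C.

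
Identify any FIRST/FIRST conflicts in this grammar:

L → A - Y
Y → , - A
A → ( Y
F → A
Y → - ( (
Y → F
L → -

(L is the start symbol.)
No FIRST/FIRST conflicts.

A FIRST/FIRST conflict occurs when two productions N → α and N → β for the same non-terminal have FIRST(α) ∩ FIRST(β) ≠ ∅ (with ε ∈ FIRST of a nullable right-hand side, so two nullable alternatives also conflict).

FIRST sets of the non-terminals at (or reachable through a nullable prefix from) the front of some alternative:
  FIRST(A) = { '(' }
  FIRST(F) = { '(' }

Productions for L:
  L → A - Y: FIRST = { '(' }
  L → -: FIRST = { '-' }
Productions for Y:
  Y → , - A: FIRST = { ',' }
  Y → - ( (: FIRST = { '-' }
  Y → F: FIRST = { '(' }
A, F have only one production, so no FIRST/FIRST conflict is possible there.

All alternatives of each non-terminal have pairwise disjoint FIRST sets.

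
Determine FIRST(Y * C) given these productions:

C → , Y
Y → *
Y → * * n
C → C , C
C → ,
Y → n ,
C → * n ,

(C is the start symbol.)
{ '*', 'n' }

FIRST sets of the non-terminals involved (from the grammar, by fixed-point iteration):
  FIRST(Y) = { '*', 'n' }

To compute FIRST(Y * C), process the symbols left to right:
Symbol Y is a non-terminal. Add FIRST(Y) \ {ε} = { '*', 'n' }
Y is not nullable (ε ∉ FIRST(Y)), so stop here.
FIRST(Y * C) = { '*', 'n' }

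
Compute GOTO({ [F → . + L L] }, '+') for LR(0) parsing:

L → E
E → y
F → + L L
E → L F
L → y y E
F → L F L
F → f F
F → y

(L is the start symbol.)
{ [E → . L F], [E → . y], [F → + . L L], [L → . E], [L → . y y E] }

GOTO(I, '+') = CLOSURE({ [A → αX.β] : [A → α.Xβ] ∈ I, X = '+' })

Items with dot before '+', with the dot advanced:
  [F → . + L L] → [F → + . L L]
Closure of the advanced items:
  [F → + . L L] has the dot before L: add [L → . E], [L → . y y E]
  [L → . E] has the dot before E: add [E → . y], [E → . L F]

GOTO = { [E → . L F], [E → . y], [F → + . L L], [L → . E], [L → . y y E] }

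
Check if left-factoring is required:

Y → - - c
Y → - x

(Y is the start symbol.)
Left-factoring is needed when two productions for the same non-terminal
share a common prefix on the right-hand side.

Productions for Y:
  Y → - - c
  Y → - x

Found common prefix '-' in productions for Y

Answer: Yes, Y has productions with common prefix '-'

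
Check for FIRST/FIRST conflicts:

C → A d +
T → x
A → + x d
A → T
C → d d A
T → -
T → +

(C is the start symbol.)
Yes. A → '+' x d / A → T on { '+' }

FIRST sets of the non-terminals at (or reachable through a nullable prefix from) the front of some alternative:
  FIRST(A) = { '+', '-', 'x' }
  FIRST(T) = { '+', '-', 'x' }

Productions for C:
  C → A d +: FIRST = { '+', '-', 'x' }
  C → d d A: FIRST = { 'd' }
Productions for T:
  T → x: FIRST = { 'x' }
  T → -: FIRST = { '-' }
  T → +: FIRST = { '+' }
Productions for A:
  A → + x d: FIRST = { '+' }
  A → T: FIRST = { '+', '-', 'x' }

Conflict for A: A → + x d and A → T
  Overlap: { '+' }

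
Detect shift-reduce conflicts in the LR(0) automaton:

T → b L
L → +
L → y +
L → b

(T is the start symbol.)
No shift-reduce conflicts

Augment with T' → T and build the canonical LR(0) collection (I0 = CLOSURE({[T' → . T]}), then GOTO on every symbol after a dot until no new states appear). It has 8 states:
  I0: { [T → . b L], [T' → . T] }  — shift
  I1: { [T' → T .] }  — accept
  I2: { [L → . +], [L → . b], [L → . y +], [T → b . L] }  — shift
  I3: { [L → + .] }  — reduce
  I4: { [T → b L .] }  — reduce
  I5: { [L → b .] }  — reduce
  I6: { [L → y . +] }  — shift
  I7: { [L → y + .] }  — reduce

No state contains both a complete item and a shift item.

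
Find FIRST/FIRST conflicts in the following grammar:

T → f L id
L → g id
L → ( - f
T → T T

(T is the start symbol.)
A FIRST/FIRST conflict occurs when two productions N → α and N → β for the same non-terminal have FIRST(α) ∩ FIRST(β) ≠ ∅ (with ε ∈ FIRST of a nullable right-hand side, so two nullable alternatives also conflict).

FIRST sets of the non-terminals at (or reachable through a nullable prefix from) the front of some alternative:
  FIRST(T) = { 'f' }

Productions for T:
  T → f L id: FIRST = { 'f' }
  T → T T: FIRST = { 'f' }
Productions for L:
  L → g id: FIRST = { 'g' }
  L → ( - f: FIRST = { '(' }

Conflict for T: T → f L id and T → T T
  Overlap: { 'f' }

Answer: Yes. T → f L id / T → T T on { 'f' }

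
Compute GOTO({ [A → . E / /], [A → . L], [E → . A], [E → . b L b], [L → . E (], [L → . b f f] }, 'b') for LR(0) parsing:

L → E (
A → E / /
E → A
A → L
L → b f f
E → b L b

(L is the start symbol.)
GOTO(I, 'b') = CLOSURE({ [A → αX.β] : [A → α.Xβ] ∈ I, X = 'b' })

Items with dot before 'b', with the dot advanced:
  [E → . b L b] → [E → b . L b]
  [L → . b f f] → [L → b . f f]
Closure of the advanced items:
  [E → b . L b] has the dot before L: add [L → . E (], [L → . b f f]
  [L → . E (] has the dot before E: add [E → . A], [E → . b L b]
  [E → . A] has the dot before A: add [A → . E / /], [A → . L]

GOTO = { [A → . E / /], [A → . L], [E → . A], [E → . b L b], [E → b . L b], [L → . E (], [L → . b f f], [L → b . f f] }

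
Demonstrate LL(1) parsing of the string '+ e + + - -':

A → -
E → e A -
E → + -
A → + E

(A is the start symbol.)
LL(1) parsing maintains a stack (initially the start symbol over $) and the input. At each step: if the stack top is a terminal, match it against the current input token; if it is a non-terminal N, replace it with the RHS of M[N, lookahead] (the unique production whose predict set contains the lookahead).

Stack is shown with the top on the left.

Stack    Input          Action
------------------------------
A $      + e + + - - $  output A → + E
+ E $    + e + + - - $  match '+'
E $      e + + - - $    output E → e A -
e A - $  e + + - - $    match 'e'
A - $    + + - - $      output A → + E
+ E - $  + + - - $      match '+'
E - $    + - - $        output E → + -
+ - - $  + - - $        match '+'
- - $    - - $          match '-'
- $      - $            match '-'
$        $              accept

The string is accepted.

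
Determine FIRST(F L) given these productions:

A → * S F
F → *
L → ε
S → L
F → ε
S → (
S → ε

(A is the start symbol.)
FIRST sets of the non-terminals involved (from the grammar, by fixed-point iteration):
  FIRST(F) = { '*', ε }
  FIRST(L) = { ε }

To compute FIRST(F L), process the symbols left to right:
Symbol F is a non-terminal. Add FIRST(F) \ {ε} = { '*' }
F is nullable (ε ∈ FIRST(F)), continue to the next symbol.
Symbol L is a non-terminal. Add FIRST(L) \ {ε} = { }
L is nullable (ε ∈ FIRST(L)), continue to the next symbol.
All symbols are nullable, so ε is in the result.
FIRST(F L) = { '*', ε }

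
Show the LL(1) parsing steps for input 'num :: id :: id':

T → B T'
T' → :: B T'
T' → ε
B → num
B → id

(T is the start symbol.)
Stack is shown with the top on the left.

Stack      Input              Action
------------------------------------
T $        num :: id :: id $  output T → B T'
B T' $     num :: id :: id $  output B → num
num T' $   num :: id :: id $  match 'num'
T' $       :: id :: id $      output T' → :: B T'
:: B T' $  :: id :: id $      match '::'
B T' $     id :: id $         output B → id
id T' $    id :: id $         match 'id'
T' $       :: id $            output T' → :: B T'
:: B T' $  :: id $            match '::'
B T' $     id $               output B → id
id T' $    id $               match 'id'
T' $       $                  output T' → ε
$          $                  accept

The string is accepted.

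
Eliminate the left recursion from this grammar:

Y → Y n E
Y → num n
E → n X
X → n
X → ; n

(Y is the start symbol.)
Y is directly left-recursive. The standard transformation for
  A → A α₁ | ... | A α_m | β₁ | ... | β_n
is
  A  → β₁ A' | ... | β_n A'
  A' → α₁ A' | ... | α_m A' | ε

Y → num n becomes Y → num n Y'
Y → Y n E becomes Y' → n E Y'
Add Y' → ε

Productions for other non-terminals are unchanged:
  E → n X
  X → n
  X → ; n

Resulting grammar:
Y → num n Y'
Y' → n E Y'
Y' → ε
E → n X
X → n
X → ; n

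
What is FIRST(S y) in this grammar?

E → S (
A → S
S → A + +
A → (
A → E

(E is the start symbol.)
{ '(' }

FIRST sets of the non-terminals involved (from the grammar, by fixed-point iteration):
  FIRST(S) = { '(' }

To compute FIRST(S y), process the symbols left to right:
Symbol S is a non-terminal. Add FIRST(S) \ {ε} = { '(' }
S is not nullable (ε ∉ FIRST(S)), so stop here.
FIRST(S y) = { '(' }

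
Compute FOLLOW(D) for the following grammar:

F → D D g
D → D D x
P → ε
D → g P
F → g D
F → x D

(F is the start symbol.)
{ $, 'g', 'x' }

To compute FOLLOW(D), find every occurrence of D on a right-hand side N → α D β: add FIRST(β) \ {ε}, and if β is empty or nullable also add FOLLOW(N). Iterate to a fixed point.

In F → D D g: D is followed by D g, add FIRST(D g) \ {ε} = { 'g' }
In F → D D g: D is followed by g, add FIRST(g) \ {ε} = { 'g' }
In D → D D x: D is followed by D x, add FIRST(D x) \ {ε} = { 'g' }
In D → D D x: D is followed by x, add FIRST(x) \ {ε} = { 'x' }
In F → g D: D is at the end, add FOLLOW(F)
In F → x D: D is at the end, add FOLLOW(F)

The FOLLOW sets referred to above (computed the same way, to a fixed point):
  FOLLOW(F) = { $ }

Taking the union: FOLLOW(D) = { $, 'g', 'x' }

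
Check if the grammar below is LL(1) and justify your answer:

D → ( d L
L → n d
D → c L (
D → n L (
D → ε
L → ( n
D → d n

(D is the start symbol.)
A grammar is LL(1) if for each non-terminal N with multiple productions, the predict sets of those productions are pairwise disjoint, where PREDICT(N → α) = (FIRST(α) \ {ε}) ∪ (FOLLOW(N) if α ⇒* ε).

Relevant sets:
  FOLLOW(D) = { $ }

For D:
  PREDICT(D → '(' d L) = { '(' }
  PREDICT(D → c L '(') = { 'c' }
  PREDICT(D → n L '(') = { 'n' }
  PREDICT(D → ε) = { $ }
  PREDICT(D → d n) = { 'd' }
For L:
  PREDICT(L → n d) = { 'n' }
  PREDICT(L → '(' n) = { '(' }

All predict sets are disjoint. The grammar IS LL(1).

Answer: Yes, the grammar is LL(1).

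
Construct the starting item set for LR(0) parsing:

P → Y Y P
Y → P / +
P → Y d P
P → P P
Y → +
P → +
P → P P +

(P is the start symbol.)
{ [P → . +], [P → . P P +], [P → . P P], [P → . Y Y P], [P → . Y d P], [P' → . P], [Y → . +], [Y → . P / +] }

First, augment the grammar with P' → P
I₀ = CLOSURE({ [P' → . P] }):
  [P' → . P] has the dot before P: add [P → . Y Y P], [P → . Y d P], [P → . P P], [P → . +], [P → . P P +]
  [P → . Y Y P] has the dot before Y: add [Y → . P / +], [Y → . +]
No further items can be added.

I₀ = { [P → . +], [P → . P P +], [P → . P P], [P → . Y Y P], [P → . Y d P], [P' → . P], [Y → . +], [Y → . P / +] }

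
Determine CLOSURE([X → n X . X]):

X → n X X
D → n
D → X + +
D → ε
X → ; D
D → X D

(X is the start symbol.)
Start with: [X → n X . X]
  [X → n X . X] has the dot before X: add [X → . n X X], [X → . ; D]
No further items can be added.

CLOSURE = { [X → . ; D], [X → . n X X], [X → n X . X] }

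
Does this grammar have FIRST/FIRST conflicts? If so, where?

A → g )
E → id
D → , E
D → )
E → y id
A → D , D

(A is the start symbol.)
A FIRST/FIRST conflict occurs when two productions N → α and N → β for the same non-terminal have FIRST(α) ∩ FIRST(β) ≠ ∅ (with ε ∈ FIRST of a nullable right-hand side, so two nullable alternatives also conflict).

FIRST sets of the non-terminals at (or reachable through a nullable prefix from) the front of some alternative:
  FIRST(D) = { ')', ',' }

Productions for A:
  A → g ): FIRST = { 'g' }
  A → D , D: FIRST = { ')', ',' }
Productions for E:
  E → id: FIRST = { 'id' }
  E → y id: FIRST = { 'y' }
Productions for D:
  D → , E: FIRST = { ',' }
  D → ): FIRST = { ')' }

All alternatives of each non-terminal have pairwise disjoint FIRST sets.

Answer: No FIRST/FIRST conflicts.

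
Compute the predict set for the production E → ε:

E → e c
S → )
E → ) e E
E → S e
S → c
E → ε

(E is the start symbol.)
PREDICT(E → ε) = (FIRST(RHS) \ {ε}) ∪ (FOLLOW(E) if ε ∈ FIRST(RHS), i.e. RHS ⇒* ε)
The right-hand side is ε (FIRST(ε) = { ε }), so the predict set is FOLLOW(E) = { $ }
PREDICT(E → ε) = { $ }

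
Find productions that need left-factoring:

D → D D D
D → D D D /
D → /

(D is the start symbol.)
Yes, D has productions with common prefix 'D D D'

Left-factoring is needed when two productions for the same non-terminal
share a common prefix on the right-hand side.

Productions for D:
  D → D D D
  D → D D D /
  D → /

Found common prefix 'D D D' in productions for D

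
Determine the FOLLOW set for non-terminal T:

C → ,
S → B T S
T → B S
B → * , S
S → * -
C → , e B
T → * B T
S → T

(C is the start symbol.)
{ $, '*' }

To compute FOLLOW(T), find every occurrence of T on a right-hand side N → α T β: add FIRST(β) \ {ε}, and if β is empty or nullable also add FOLLOW(N). Iterate to a fixed point.

In S → B T S: T is followed by S, add FIRST(S) \ {ε} = { '*' }
In T → * B T: T is at the end; this adds FOLLOW(T) to itself — nothing new
In S → T: T is at the end, add FOLLOW(S)

The FOLLOW sets referred to above (computed the same way, to a fixed point):
  FOLLOW(S) = { $, '*' }

Taking the union: FOLLOW(T) = { $, '*' }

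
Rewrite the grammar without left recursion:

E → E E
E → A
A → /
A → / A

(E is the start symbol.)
E → A E'
E' → E E'
E' → ε
A → /
A → / A

E is directly left-recursive. The standard transformation for
  A → A α₁ | ... | A α_m | β₁ | ... | β_n
is
  A  → β₁ A' | ... | β_n A'
  A' → α₁ A' | ... | α_m A' | ε

E → A becomes E → A E'
E → E E becomes E' → E E'
Add E' → ε

Productions for other non-terminals are unchanged:
  A → /
  A → / A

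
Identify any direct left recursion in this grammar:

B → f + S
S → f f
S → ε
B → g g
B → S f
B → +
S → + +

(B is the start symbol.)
Direct left recursion occurs when N → N α for some non-terminal N (the right-hand side begins with the left-hand side itself).

B → f + S: starts with f
S → f f: starts with f
S → ε: starts with ε
B → g g: starts with g
B → S f: starts with S
B → +: starts with '+'
S → + +: starts with '+'

No direct left recursion found.

Answer: No direct left recursion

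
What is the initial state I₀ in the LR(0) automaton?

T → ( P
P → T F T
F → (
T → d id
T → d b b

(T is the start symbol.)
First, augment the grammar with T' → T
I₀ = CLOSURE({ [T' → . T] }):
  [T' → . T] has the dot before T: add [T → . ( P], [T → . d id], [T → . d b b]
No further items can be added.

I₀ = { [T → . ( P], [T → . d b b], [T → . d id], [T' → . T] }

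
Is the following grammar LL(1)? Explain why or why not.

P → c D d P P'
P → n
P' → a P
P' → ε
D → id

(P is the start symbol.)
No. Predict set conflict for P': { 'a' }

A grammar is LL(1) if for each non-terminal N with multiple productions, the predict sets of those productions are pairwise disjoint, where PREDICT(N → α) = (FIRST(α) \ {ε}) ∪ (FOLLOW(N) if α ⇒* ε).

Relevant sets:
  FOLLOW(P') = { $, 'a' }

For P:
  PREDICT(P → c D d P P') = { 'c' }
  PREDICT(P → n) = { 'n' }
For P':
  PREDICT(P' → a P) = { 'a' }
  PREDICT(P' → ε) = { $, 'a' }
D has a single production, so nothing to check there.

Conflict found: Predict set conflict for P': { 'a' }
The grammar is NOT LL(1).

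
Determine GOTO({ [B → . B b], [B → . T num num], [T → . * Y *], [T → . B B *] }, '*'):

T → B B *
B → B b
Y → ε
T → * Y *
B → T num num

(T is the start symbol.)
{ [T → * . Y *], [Y → .] }

GOTO(I, '*') = CLOSURE({ [A → αX.β] : [A → α.Xβ] ∈ I, X = '*' })

Items with dot before '*', with the dot advanced:
  [T → . * Y *] → [T → * . Y *]
Closure of the advanced items:
  [T → * . Y *] has the dot before Y: add [Y → .]

GOTO = { [T → * . Y *], [Y → .] }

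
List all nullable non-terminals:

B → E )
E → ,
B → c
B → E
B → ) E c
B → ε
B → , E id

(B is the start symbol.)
{ 'B' }

ε-productions: B → ε
So B is immediately nullable.
No further non-terminal can be added: every production for the remaining non-terminals contains a terminal or a non-nullable non-terminal.
Nullable = { 'B' }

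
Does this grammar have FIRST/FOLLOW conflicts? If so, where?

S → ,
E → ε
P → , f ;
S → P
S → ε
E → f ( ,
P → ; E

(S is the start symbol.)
A FIRST/FOLLOW conflict occurs when a non-terminal N has a nullable alternative N → β (β ⇒* ε) and another alternative N → α with FIRST(α) ∩ FOLLOW(N) ≠ ∅: on such a lookahead the parser cannot decide between expanding α and letting N vanish via β.

Nullable non-terminals: E, S.
FIRST sets used below: FIRST(P) = { ',', ';' }

E: nullable alternative(s) E → ε; FOLLOW(E) = { $ }
  E → ε: FIRST \ {ε} = { } — this is the only nullable alternative, skip
  E → f ( ,: FIRST \ {ε} = { 'f' } — disjoint from FOLLOW(E)

S: nullable alternative(s) S → ε; FOLLOW(S) = { $ }
  S → ,: FIRST \ {ε} = { ',' } — disjoint from FOLLOW(S)
  S → P: FIRST \ {ε} = { ',', ';' } — disjoint from FOLLOW(S)
  S → ε: FIRST \ {ε} = { } — this is the only nullable alternative, skip

P has no nullable alternative, so no FIRST/FOLLOW check is needed there.

No FIRST/FOLLOW conflicts found.

Answer: No FIRST/FOLLOW conflicts.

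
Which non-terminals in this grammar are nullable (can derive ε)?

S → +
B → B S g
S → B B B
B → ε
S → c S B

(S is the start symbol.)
{ 'B', 'S' }

A non-terminal is nullable if it can derive ε (the empty string): either it has an ε-production, or it has a production whose right-hand side consists entirely of nullable non-terminals.

ε-productions: B → ε
So B is immediately nullable.
S → B B B: every symbol on the right is nullable, so S is nullable too.
Every non-terminal is now nullable.
Nullable = { 'B', 'S' }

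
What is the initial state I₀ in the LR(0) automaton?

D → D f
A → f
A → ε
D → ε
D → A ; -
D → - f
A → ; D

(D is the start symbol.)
{ [A → . ; D], [A → . f], [A → .], [D → . - f], [D → . A ; -], [D → . D f], [D → .], [D' → . D] }

First, augment the grammar with D' → D
I₀ = CLOSURE({ [D' → . D] }):
  [D' → . D] has the dot before D: add [D → . D f], [D → .], [D → . A ; -], [D → . - f]
  [D → . A ; -] has the dot before A: add [A → . f], [A → .], [A → . ; D]
No further items can be added.

I₀ = { [A → . ; D], [A → . f], [A → .], [D → . - f], [D → . A ; -], [D → . D f], [D → .], [D' → . D] }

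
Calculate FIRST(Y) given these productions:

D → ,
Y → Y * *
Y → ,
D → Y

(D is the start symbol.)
{ ',' }

From Y → Y * *:
  - Y is the symbol being defined: contributes nothing new
    Y is not nullable, so stop
From Y → ,:
  - ',' is a terminal: add ',' and stop

Collecting: FIRST(Y) = { ',' }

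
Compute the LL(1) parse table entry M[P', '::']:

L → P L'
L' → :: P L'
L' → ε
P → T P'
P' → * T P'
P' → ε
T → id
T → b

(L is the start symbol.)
P' → ε

To find M[P', '::'], we find productions for P' where '::' is in the predict set (PREDICT(N → α) = (FIRST(α) \ {ε}) ∪ (FOLLOW(N) if α ⇒* ε)).

Relevant sets:
  FOLLOW(P') = { $, '::' }

P' → * T P': PREDICT = { '*' }
P' → ε: PREDICT = { $, '::' }
  '::' is in predict set, so this production goes in M[P', '::']

M[P', '::'] = P' → ε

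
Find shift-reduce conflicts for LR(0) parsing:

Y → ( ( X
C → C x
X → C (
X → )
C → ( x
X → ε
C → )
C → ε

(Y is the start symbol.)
Augment with Y' → Y and build the canonical LR(0) collection (I0 = CLOSURE({[Y' → . Y]}), then GOTO on every symbol after a dot until no new states appear). It has 11 states:
  I0: { [Y → . ( ( X], [Y' → . Y] }  — shift
  I1: { [Y → ( . ( X] }  — shift
  I2: { [Y' → Y .] }  — accept
  I3: { [C → . ( x], [C → . )], [C → . C x], [C → .], [X → . )], [X → . C (], [X → .], [Y → ( ( . X] }  — shift, 2 reduces
  I4: { [C → ( . x] }  — shift
  I5: { [C → ) .], [X → ) .] }  — 2 reduces
  I6: { [C → C . x], [X → C . (] }  — shift
  I7: { [Y → ( ( X .] }  — reduce
  I8: { [X → C ( .] }  — reduce
  I9: { [C → C x .] }  — reduce
  I10: { [C → ( x .] }  — reduce

I3 contains reduce items [C → .], [X → .] and shift items [C → . ( x], [C → . )], [X → . )] — shift-reduce conflict.

Answer: Yes — I3: [C → .] vs [C → . ( x]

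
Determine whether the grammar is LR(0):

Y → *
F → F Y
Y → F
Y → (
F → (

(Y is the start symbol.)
No. Reduce-reduce conflict: [F → ( .] and [Y → ( .]

Augment with Y' → Y and build the canonical LR(0) collection (I0 = CLOSURE({[Y' → . Y]}), then GOTO on every symbol after a dot until no new states appear). It has 6 states:
  I0: { [F → . (], [F → . F Y], [Y → . (], [Y → . *], [Y → . F], [Y' → . Y] }  — shift
  I1: { [F → ( .], [Y → ( .] }  — 2 reduces
  I2: { [Y → * .] }  — reduce
  I3: { [F → . (], [F → . F Y], [F → F . Y], [Y → . (], [Y → . *], [Y → . F], [Y → F .] }  — shift, reduce
  I4: { [Y' → Y .] }  — accept
  I5: { [F → F Y .] }  — reduce

Conflict in state I1:
  Reduce-reduce conflict: [F → ( .] and [Y → ( .]
So the grammar is NOT LR(0).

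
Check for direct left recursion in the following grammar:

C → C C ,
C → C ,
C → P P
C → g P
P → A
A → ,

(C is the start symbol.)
Yes, C is left-recursive

Direct left recursion occurs when N → N α for some non-terminal N (the right-hand side begins with the left-hand side itself).

C → C C ,: LEFT RECURSIVE (starts with C)
C → C ,: LEFT RECURSIVE (starts with C)
C → P P: starts with P
C → g P: starts with g
P → A: starts with A
A → ,: starts with ','

The grammar has direct left recursion on: C.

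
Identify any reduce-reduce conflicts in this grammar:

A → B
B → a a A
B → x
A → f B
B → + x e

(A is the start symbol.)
A reduce-reduce conflict occurs when an LR(0) state has two complete items [A → α .] and [B → β .] — both call for a reduction, and with no lookahead the parser cannot choose between them.

Augment with A' → A and build the canonical LR(0) collection (I0 = CLOSURE({[A' → . A]}), then GOTO on every symbol after a dot until no new states appear). It has 12 states:
  I0: { [A → . B], [A → . f B], [A' → . A], [B → . + x e], [B → . a a A], [B → . x] }  — shift
  I1: { [B → + . x e] }  — shift
  I2: { [A' → A .] }  — accept
  I3: { [A → B .] }  — reduce
  I4: { [B → a . a A] }  — shift
  I5: { [A → f . B], [B → . + x e], [B → . a a A], [B → . x] }  — shift
  I6: { [B → x .] }  — reduce
  I7: { [A → f B .] }  — reduce
  I8: { [A → . B], [A → . f B], [B → . + x e], [B → . a a A], [B → . x], [B → a a . A] }  — shift
  I9: { [B → a a A .] }  — reduce
  I10: { [B → + x . e] }  — shift
  I11: { [B → + x e .] }  — reduce

No state contains more than one complete item.

Answer: No reduce-reduce conflicts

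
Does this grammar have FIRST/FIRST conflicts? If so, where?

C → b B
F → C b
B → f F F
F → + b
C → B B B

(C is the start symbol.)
No FIRST/FIRST conflicts.

FIRST sets of the non-terminals at (or reachable through a nullable prefix from) the front of some alternative:
  FIRST(B) = { 'f' }
  FIRST(C) = { 'b', 'f' }

Productions for C:
  C → b B: FIRST = { 'b' }
  C → B B B: FIRST = { 'f' }
Productions for F:
  F → C b: FIRST = { 'b', 'f' }
  F → + b: FIRST = { '+' }
B has only one production, so no FIRST/FIRST conflict is possible there.

All alternatives of each non-terminal have pairwise disjoint FIRST sets.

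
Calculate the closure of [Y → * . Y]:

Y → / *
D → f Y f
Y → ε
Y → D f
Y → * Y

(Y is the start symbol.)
{ [D → . f Y f], [Y → * . Y], [Y → . * Y], [Y → . / *], [Y → . D f], [Y → .] }

Start with: [Y → * . Y]
  [Y → * . Y] has the dot before Y: add [Y → . / *], [Y → .], [Y → . D f], [Y → . * Y]
  [Y → . D f] has the dot before D: add [D → . f Y f]
No further items can be added.

CLOSURE = { [D → . f Y f], [Y → * . Y], [Y → . * Y], [Y → . / *], [Y → . D f], [Y → .] }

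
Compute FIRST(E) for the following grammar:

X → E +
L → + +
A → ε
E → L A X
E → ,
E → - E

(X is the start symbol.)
To compute FIRST(E), examine every production with E on the left-hand side, reading each right-hand side left to right until a non-nullable symbol is reached.

FIRST sets of the other non-terminals involved (by the same procedure, iterated to a fixed point):
  FIRST(L) = { '+' }

From E → L A X:
  - L is a non-terminal: add FIRST(L) \ {ε} = { '+' }
    L is not nullable, so stop
From E → ,:
  - ',' is a terminal: add ',' and stop
From E → - E:
  - '-' is a terminal: add '-' and stop

Collecting: FIRST(E) = { '+', ',', '-' }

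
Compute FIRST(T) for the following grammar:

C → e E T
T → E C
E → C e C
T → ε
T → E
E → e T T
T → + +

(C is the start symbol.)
FIRST sets of the other non-terminals involved (by the same procedure, iterated to a fixed point):
  FIRST(E) = { 'e' }

From T → E C:
  - E is a non-terminal: add FIRST(E) \ {ε} = { 'e' }
    E is not nullable, so stop
From T → ε:
  - ε-production, so ε ∈ FIRST(T)
From T → E:
  - E is a non-terminal: add FIRST(E) \ {ε} = { 'e' }
    E is not nullable, so stop
From T → + +:
  - '+' is a terminal: add '+' and stop

Collecting: FIRST(T) = { '+', 'e', ε }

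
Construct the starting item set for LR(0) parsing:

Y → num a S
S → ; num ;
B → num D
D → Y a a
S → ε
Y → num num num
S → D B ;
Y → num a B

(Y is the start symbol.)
First, augment the grammar with Y' → Y
I₀ = CLOSURE({ [Y' → . Y] }):
  [Y' → . Y] has the dot before Y: add [Y → . num a S], [Y → . num num num], [Y → . num a B]
No further items can be added.

I₀ = { [Y → . num a B], [Y → . num a S], [Y → . num num num], [Y' → . Y] }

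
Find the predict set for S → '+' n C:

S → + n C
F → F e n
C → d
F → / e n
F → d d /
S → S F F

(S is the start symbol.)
PREDICT(S → '+' n C) = (FIRST(RHS) \ {ε}) ∪ (FOLLOW(S) if ε ∈ FIRST(RHS), i.e. RHS ⇒* ε)
FIRST('+' n C) = { '+' }
ε ∉ FIRST('+' n C), so FOLLOW(S) is not added.
PREDICT(S → '+' n C) = { '+' }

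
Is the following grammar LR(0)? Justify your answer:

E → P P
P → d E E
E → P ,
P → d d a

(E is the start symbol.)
A grammar is LR(0) if no state in the canonical LR(0) collection has:
  - both a shift item (dot before a terminal) and a complete item (shift-reduce conflict), or
  - two or more complete items (reduce-reduce conflict; the accept item [E' → E .] counts as a complete item here).

Augment with E' → E and build the canonical LR(0) collection (I0 = CLOSURE({[E' → . E]}), then GOTO on every symbol after a dot until no new states appear). It has 10 states:
  I0: { [E → . P ,], [E → . P P], [E' → . E], [P → . d E E], [P → . d d a] }  — shift
  I1: { [E' → E .] }  — accept
  I2: { [E → P . ,], [E → P . P], [P → . d E E], [P → . d d a] }  — shift
  I3: { [E → . P ,], [E → . P P], [P → . d E E], [P → . d d a], [P → d . E E], [P → d . d a] }  — shift
  I4: { [E → . P ,], [E → . P P], [P → . d E E], [P → . d d a], [P → d E . E] }  — shift
  I5: { [E → . P ,], [E → . P P], [P → . d E E], [P → . d d a], [P → d . E E], [P → d . d a], [P → d d . a] }  — shift
  I6: { [P → d d a .] }  — reduce
  I7: { [P → d E E .] }  — reduce
  I8: { [E → P , .] }  — reduce
  I9: { [E → P P .] }  — reduce

Every state is either a pure shift/goto state or contains exactly one complete item and nothing to shift — no conflicts. The grammar is LR(0).

Answer: Yes, the grammar is LR(0)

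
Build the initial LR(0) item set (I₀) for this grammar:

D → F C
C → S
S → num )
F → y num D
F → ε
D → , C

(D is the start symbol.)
{ [D → . , C], [D → . F C], [D' → . D], [F → . y num D], [F → .] }

First, augment the grammar with D' → D
I₀ = CLOSURE({ [D' → . D] }):
  [D' → . D] has the dot before D: add [D → . F C], [D → . , C]
  [D → . F C] has the dot before F: add [F → . y num D], [F → .]
No further items can be added.

I₀ = { [D → . , C], [D → . F C], [D' → . D], [F → . y num D], [F → .] }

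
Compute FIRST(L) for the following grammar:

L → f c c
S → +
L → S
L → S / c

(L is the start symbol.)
{ '+', 'f' }

To compute FIRST(L), examine every production with L on the left-hand side, reading each right-hand side left to right until a non-nullable symbol is reached.

FIRST sets of the other non-terminals involved (by the same procedure, iterated to a fixed point):
  FIRST(S) = { '+' }

From L → f c c:
  - f is a terminal: add 'f' and stop
From L → S:
  - S is a non-terminal: add FIRST(S) \ {ε} = { '+' }
    S is not nullable, so stop
From L → S / c:
  - S is a non-terminal: add FIRST(S) \ {ε} = { '+' }
    S is not nullable, so stop

Collecting: FIRST(L) = { '+', 'f' }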